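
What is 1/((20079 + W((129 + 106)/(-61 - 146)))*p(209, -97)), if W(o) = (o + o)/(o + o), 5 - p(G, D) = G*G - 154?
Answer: -1/873921760 ≈ -1.1443e-9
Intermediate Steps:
p(G, D) = 159 - G² (p(G, D) = 5 - (G*G - 154) = 5 - (G² - 154) = 5 - (-154 + G²) = 5 + (154 - G²) = 159 - G²)
W(o) = 1 (W(o) = (2*o)/((2*o)) = (2*o)*(1/(2*o)) = 1)
1/((20079 + W((129 + 106)/(-61 - 146)))*p(209, -97)) = 1/((20079 + 1)*(159 - 1*209²)) = 1/(20080*(159 - 1*43681)) = 1/(20080*(159 - 43681)) = (1/20080)/(-43522) = (1/20080)*(-1/43522) = -1/873921760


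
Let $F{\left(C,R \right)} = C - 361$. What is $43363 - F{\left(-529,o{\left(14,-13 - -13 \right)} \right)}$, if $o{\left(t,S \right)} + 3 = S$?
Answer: $44253$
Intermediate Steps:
$o{\left(t,S \right)} = -3 + S$
$F{\left(C,R \right)} = -361 + C$
$43363 - F{\left(-529,o{\left(14,-13 - -13 \right)} \right)} = 43363 - \left(-361 - 529\right) = 43363 - -890 = 43363 + 890 = 44253$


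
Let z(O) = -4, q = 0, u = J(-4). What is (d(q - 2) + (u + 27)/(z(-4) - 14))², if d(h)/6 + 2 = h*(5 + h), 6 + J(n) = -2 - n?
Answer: 786769/324 ≈ 2428.3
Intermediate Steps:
J(n) = -8 - n (J(n) = -6 + (-2 - n) = -8 - n)
u = -4 (u = -8 - 1*(-4) = -8 + 4 = -4)
d(h) = -12 + 6*h*(5 + h) (d(h) = -12 + 6*(h*(5 + h)) = -12 + 6*h*(5 + h))
(d(q - 2) + (u + 27)/(z(-4) - 14))² = ((-12 + 6*(0 - 2)² + 30*(0 - 2)) + (-4 + 27)/(-4 - 14))² = ((-12 + 6*(-2)² + 30*(-2)) + 23/(-18))² = ((-12 + 6*4 - 60) + 23*(-1/18))² = ((-12 + 24 - 60) - 23/18)² = (-48 - 23/18)² = (-887/18)² = 786769/324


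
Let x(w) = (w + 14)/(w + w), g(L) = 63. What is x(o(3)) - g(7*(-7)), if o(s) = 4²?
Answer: -993/16 ≈ -62.063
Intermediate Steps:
o(s) = 16
x(w) = (14 + w)/(2*w) (x(w) = (14 + w)/((2*w)) = (14 + w)*(1/(2*w)) = (14 + w)/(2*w))
x(o(3)) - g(7*(-7)) = (½)*(14 + 16)/16 - 1*63 = (½)*(1/16)*30 - 63 = 15/16 - 63 = -993/16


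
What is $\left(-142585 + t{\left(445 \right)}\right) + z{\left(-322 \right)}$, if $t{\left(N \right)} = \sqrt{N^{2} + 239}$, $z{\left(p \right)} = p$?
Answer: $-142907 + 2 \sqrt{49566} \approx -1.4246 \cdot 10^{5}$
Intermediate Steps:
$t{\left(N \right)} = \sqrt{239 + N^{2}}$
$\left(-142585 + t{\left(445 \right)}\right) + z{\left(-322 \right)} = \left(-142585 + \sqrt{239 + 445^{2}}\right) - 322 = \left(-142585 + \sqrt{239 + 198025}\right) - 322 = \left(-142585 + \sqrt{198264}\right) - 322 = \left(-142585 + 2 \sqrt{49566}\right) - 322 = -142907 + 2 \sqrt{49566}$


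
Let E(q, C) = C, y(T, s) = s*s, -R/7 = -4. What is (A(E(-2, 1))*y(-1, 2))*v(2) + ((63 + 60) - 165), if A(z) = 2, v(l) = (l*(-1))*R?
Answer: -490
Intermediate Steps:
R = 28 (R = -7*(-4) = 28)
v(l) = -28*l (v(l) = (l*(-1))*28 = -l*28 = -28*l)
y(T, s) = s**2
(A(E(-2, 1))*y(-1, 2))*v(2) + ((63 + 60) - 165) = (2*2**2)*(-28*2) + ((63 + 60) - 165) = (2*4)*(-56) + (123 - 165) = 8*(-56) - 42 = -448 - 42 = -490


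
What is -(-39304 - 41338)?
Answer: 80642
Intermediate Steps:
-(-39304 - 41338) = -1*(-80642) = 80642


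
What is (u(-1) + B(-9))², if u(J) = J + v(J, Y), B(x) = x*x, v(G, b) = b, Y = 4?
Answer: 7056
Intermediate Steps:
B(x) = x²
u(J) = 4 + J (u(J) = J + 4 = 4 + J)
(u(-1) + B(-9))² = ((4 - 1) + (-9)²)² = (3 + 81)² = 84² = 7056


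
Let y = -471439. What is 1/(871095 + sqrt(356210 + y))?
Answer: 871095/758806614254 - I*sqrt(115229)/758806614254 ≈ 1.148e-6 - 4.4735e-10*I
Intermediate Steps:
1/(871095 + sqrt(356210 + y)) = 1/(871095 + sqrt(356210 - 471439)) = 1/(871095 + sqrt(-115229)) = 1/(871095 + I*sqrt(115229))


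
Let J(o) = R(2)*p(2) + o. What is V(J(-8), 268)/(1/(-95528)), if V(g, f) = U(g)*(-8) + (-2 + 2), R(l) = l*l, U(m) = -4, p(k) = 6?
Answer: -3056896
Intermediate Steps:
R(l) = l**2
J(o) = 24 + o (J(o) = 2**2*6 + o = 4*6 + o = 24 + o)
V(g, f) = 32 (V(g, f) = -4*(-8) + (-2 + 2) = 32 + 0 = 32)
V(J(-8), 268)/(1/(-95528)) = 32/(1/(-95528)) = 32/(-1/95528) = 32*(-95528) = -3056896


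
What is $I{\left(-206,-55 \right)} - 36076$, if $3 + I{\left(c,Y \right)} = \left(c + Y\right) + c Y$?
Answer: $-25010$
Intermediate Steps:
$I{\left(c,Y \right)} = -3 + Y + c + Y c$ ($I{\left(c,Y \right)} = -3 + \left(\left(c + Y\right) + c Y\right) = -3 + \left(\left(Y + c\right) + Y c\right) = -3 + \left(Y + c + Y c\right) = -3 + Y + c + Y c$)
$I{\left(-206,-55 \right)} - 36076 = \left(-3 - 55 - 206 - -11330\right) - 36076 = \left(-3 - 55 - 206 + 11330\right) - 36076 = 11066 - 36076 = -25010$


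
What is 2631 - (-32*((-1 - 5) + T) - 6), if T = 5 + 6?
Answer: 2797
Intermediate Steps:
T = 11
2631 - (-32*((-1 - 5) + T) - 6) = 2631 - (-32*((-1 - 5) + 11) - 6) = 2631 - (-32*(-6 + 11) - 6) = 2631 - (-32*5 - 6) = 2631 - (-160 - 6) = 2631 - 1*(-166) = 2631 + 166 = 2797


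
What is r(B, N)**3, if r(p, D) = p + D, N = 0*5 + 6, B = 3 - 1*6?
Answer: 27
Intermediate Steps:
B = -3 (B = 3 - 6 = -3)
N = 6 (N = 0 + 6 = 6)
r(p, D) = D + p
r(B, N)**3 = (6 - 3)**3 = 3**3 = 27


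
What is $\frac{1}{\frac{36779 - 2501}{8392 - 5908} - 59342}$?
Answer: $- \frac{414}{24561875} \approx -1.6855 \cdot 10^{-5}$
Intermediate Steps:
$\frac{1}{\frac{36779 - 2501}{8392 - 5908} - 59342} = \frac{1}{\frac{34278}{2484} - 59342} = \frac{1}{34278 \cdot \frac{1}{2484} - 59342} = \frac{1}{\frac{5713}{414} - 59342} = \frac{1}{- \frac{24561875}{414}} = - \frac{414}{24561875}$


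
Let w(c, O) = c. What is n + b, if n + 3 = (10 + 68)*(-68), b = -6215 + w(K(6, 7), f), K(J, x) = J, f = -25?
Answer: -11516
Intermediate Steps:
b = -6209 (b = -6215 + 6 = -6209)
n = -5307 (n = -3 + (10 + 68)*(-68) = -3 + 78*(-68) = -3 - 5304 = -5307)
n + b = -5307 - 6209 = -11516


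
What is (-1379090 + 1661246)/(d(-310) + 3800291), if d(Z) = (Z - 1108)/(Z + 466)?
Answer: 22008168/296421989 ≈ 0.074246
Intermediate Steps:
d(Z) = (-1108 + Z)/(466 + Z)
(-1379090 + 1661246)/(d(-310) + 3800291) = (-1379090 + 1661246)/((-1108 - 310)/(466 - 310) + 3800291) = 282156/(-1418/156 + 3800291) = 282156/((1/156)*(-1418) + 3800291) = 282156/(-709/78 + 3800291) = 282156/(296421989/78) = 282156*(78/296421989) = 22008168/296421989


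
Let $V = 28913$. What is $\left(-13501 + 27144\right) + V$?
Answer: $42556$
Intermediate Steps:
$\left(-13501 + 27144\right) + V = \left(-13501 + 27144\right) + 28913 = 13643 + 28913 = 42556$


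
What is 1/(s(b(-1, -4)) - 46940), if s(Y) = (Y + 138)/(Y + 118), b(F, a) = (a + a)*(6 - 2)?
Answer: -43/2018367 ≈ -2.1304e-5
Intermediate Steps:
b(F, a) = 8*a (b(F, a) = (2*a)*4 = 8*a)
s(Y) = (138 + Y)/(118 + Y)
1/(s(b(-1, -4)) - 46940) = 1/((138 + 8*(-4))/(118 + 8*(-4)) - 46940) = 1/((138 - 32)/(118 - 32) - 46940) = 1/(106/86 - 46940) = 1/((1/86)*106 - 46940) = 1/(53/43 - 46940) = 1/(-2018367/43) = -43/2018367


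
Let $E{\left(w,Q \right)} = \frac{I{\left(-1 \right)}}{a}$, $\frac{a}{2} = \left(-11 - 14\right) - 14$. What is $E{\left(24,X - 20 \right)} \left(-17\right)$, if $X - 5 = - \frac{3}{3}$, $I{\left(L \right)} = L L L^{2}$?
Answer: $\frac{17}{78} \approx 0.21795$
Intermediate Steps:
$I{\left(L \right)} = L^{4}$ ($I{\left(L \right)} = L^{2} L^{2} = L^{4}$)
$a = -78$ ($a = 2 \left(\left(-11 - 14\right) - 14\right) = 2 \left(-25 - 14\right) = 2 \left(-39\right) = -78$)
$X = 4$ ($X = 5 - \frac{3}{3} = 5 - 1 = 4$)
$E{\left(w,Q \right)} = - \frac{1}{78}$ ($E{\left(w,Q \right)} = \frac{\left(-1\right)^{4}}{-78} = 1 \left(- \frac{1}{78}\right) = - \frac{1}{78}$)
$E{\left(24,X - 20 \right)} \left(-17\right) = \left(- \frac{1}{78}\right) \left(-17\right) = \frac{17}{78}$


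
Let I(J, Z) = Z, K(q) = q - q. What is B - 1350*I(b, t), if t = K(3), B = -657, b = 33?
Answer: -657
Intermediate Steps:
K(q) = 0
t = 0
B - 1350*I(b, t) = -657 - 1350*0 = -657 + 0 = -657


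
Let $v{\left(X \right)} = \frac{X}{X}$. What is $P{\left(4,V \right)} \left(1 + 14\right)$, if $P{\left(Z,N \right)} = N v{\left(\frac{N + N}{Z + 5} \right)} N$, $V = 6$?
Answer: $540$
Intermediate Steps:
$v{\left(X \right)} = 1$
$P{\left(Z,N \right)} = N^{2}$ ($P{\left(Z,N \right)} = N 1 N = N N = N^{2}$)
$P{\left(4,V \right)} \left(1 + 14\right) = 6^{2} \left(1 + 14\right) = 36 \cdot 15 = 540$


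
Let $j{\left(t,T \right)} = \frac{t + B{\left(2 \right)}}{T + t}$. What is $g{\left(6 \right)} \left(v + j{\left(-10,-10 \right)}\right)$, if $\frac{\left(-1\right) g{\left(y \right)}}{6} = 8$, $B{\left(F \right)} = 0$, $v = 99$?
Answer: $-4776$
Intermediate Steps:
$g{\left(y \right)} = -48$ ($g{\left(y \right)} = \left(-6\right) 8 = -48$)
$j{\left(t,T \right)} = \frac{t}{T + t}$ ($j{\left(t,T \right)} = \frac{t + 0}{T + t} = \frac{t}{T + t}$)
$g{\left(6 \right)} \left(v + j{\left(-10,-10 \right)}\right) = - 48 \left(99 - \frac{10}{-10 - 10}\right) = - 48 \left(99 - \frac{10}{-20}\right) = - 48 \left(99 - - \frac{1}{2}\right) = - 48 \left(99 + \frac{1}{2}\right) = \left(-48\right) \frac{199}{2} = -4776$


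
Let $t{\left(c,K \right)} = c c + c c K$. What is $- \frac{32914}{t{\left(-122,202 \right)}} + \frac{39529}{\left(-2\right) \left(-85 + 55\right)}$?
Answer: $\frac{4265464331}{6474540} \approx 658.81$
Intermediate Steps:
$t{\left(c,K \right)} = c^{2} + K c^{2}$ ($t{\left(c,K \right)} = c^{2} + c^{2} K = c^{2} + K c^{2}$)
$- \frac{32914}{t{\left(-122,202 \right)}} + \frac{39529}{\left(-2\right) \left(-85 + 55\right)} = - \frac{32914}{\left(-122\right)^{2} \left(1 + 202\right)} + \frac{39529}{\left(-2\right) \left(-85 + 55\right)} = - \frac{32914}{14884 \cdot 203} + \frac{39529}{\left(-2\right) \left(-30\right)} = - \frac{32914}{3021452} + \frac{39529}{60} = \left(-32914\right) \frac{1}{3021452} + 39529 \cdot \frac{1}{60} = - \frac{2351}{215818} + \frac{39529}{60} = \frac{4265464331}{6474540}$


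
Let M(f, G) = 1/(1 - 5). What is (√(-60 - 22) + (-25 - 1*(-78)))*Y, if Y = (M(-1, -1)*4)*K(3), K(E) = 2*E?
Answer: -318 - 6*I*√82 ≈ -318.0 - 54.332*I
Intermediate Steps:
M(f, G) = -¼ (M(f, G) = 1/(-4) = -¼)
Y = -6 (Y = (-¼*4)*(2*3) = -1*6 = -6)
(√(-60 - 22) + (-25 - 1*(-78)))*Y = (√(-60 - 22) + (-25 - 1*(-78)))*(-6) = (√(-82) + (-25 + 78))*(-6) = (I*√82 + 53)*(-6) = (53 + I*√82)*(-6) = -318 - 6*I*√82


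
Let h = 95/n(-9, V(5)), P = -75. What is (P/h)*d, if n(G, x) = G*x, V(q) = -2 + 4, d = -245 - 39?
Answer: -76680/19 ≈ -4035.8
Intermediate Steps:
d = -284
V(q) = 2
h = -95/18 (h = 95/((-9*2)) = 95/(-18) = 95*(-1/18) = -95/18 ≈ -5.2778)
(P/h)*d = -75/(-95/18)*(-284) = -75*(-18/95)*(-284) = (270/19)*(-284) = -76680/19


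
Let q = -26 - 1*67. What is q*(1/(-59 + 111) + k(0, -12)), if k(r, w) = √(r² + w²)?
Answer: -58125/52 ≈ -1117.8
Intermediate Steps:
q = -93 (q = -26 - 67 = -93)
q*(1/(-59 + 111) + k(0, -12)) = -93*(1/(-59 + 111) + √(0² + (-12)²)) = -93*(1/52 + √(0 + 144)) = -93*(1/52 + √144) = -93*(1/52 + 12) = -93*625/52 = -58125/52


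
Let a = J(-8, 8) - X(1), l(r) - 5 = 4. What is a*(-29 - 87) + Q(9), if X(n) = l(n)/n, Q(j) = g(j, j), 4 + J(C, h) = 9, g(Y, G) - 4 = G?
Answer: 477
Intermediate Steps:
g(Y, G) = 4 + G
J(C, h) = 5 (J(C, h) = -4 + 9 = 5)
l(r) = 9 (l(r) = 5 + 4 = 9)
Q(j) = 4 + j
X(n) = 9/n
a = -4 (a = 5 - 9/1 = 5 - 9 = -4)
a*(-29 - 87) + Q(9) = -4*(-29 - 87) + (4 + 9) = -4*(-116) + 13 = 464 + 13 = 477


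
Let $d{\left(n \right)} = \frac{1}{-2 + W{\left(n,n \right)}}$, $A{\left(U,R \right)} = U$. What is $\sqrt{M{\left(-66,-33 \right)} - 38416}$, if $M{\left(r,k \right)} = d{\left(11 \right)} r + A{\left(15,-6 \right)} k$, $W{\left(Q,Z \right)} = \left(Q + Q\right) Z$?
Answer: $\frac{3 i \sqrt{1729390}}{20} \approx 197.26 i$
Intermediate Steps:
$W{\left(Q,Z \right)} = 2 Q Z$
$d{\left(n \right)} = \frac{1}{-2 + 2 n^{2}}$ ($d{\left(n \right)} = \frac{1}{-2 + 2 n n} = \frac{1}{-2 + 2 n^{2}}$)
$M{\left(r,k \right)} = 15 k + \frac{r}{240}$ ($M{\left(r,k \right)} = \frac{1}{2 \left(-1 + 11^{2}\right)} r + 15 k = \frac{1}{2 \left(-1 + 121\right)} r + 15 k = \frac{1}{2 \cdot 120} r + 15 k = \frac{1}{2} \cdot \frac{1}{120} r + 15 k = \frac{r}{240} + 15 k = 15 k + \frac{r}{240}$)
$\sqrt{M{\left(-66,-33 \right)} - 38416} = \sqrt{\left(15 \left(-33\right) + \frac{1}{240} \left(-66\right)\right) - 38416} = \sqrt{\left(-495 - \frac{11}{40}\right) - 38416} = \sqrt{- \frac{19811}{40} - 38416} = \sqrt{- \frac{1556451}{40}} = \frac{3 i \sqrt{1729390}}{20}$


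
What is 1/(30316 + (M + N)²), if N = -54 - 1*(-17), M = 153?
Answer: 1/43772 ≈ 2.2846e-5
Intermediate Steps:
N = -37 (N = -54 + 17 = -37)
1/(30316 + (M + N)²) = 1/(30316 + (153 - 37)²) = 1/(30316 + 116²) = 1/(30316 + 13456) = 1/43772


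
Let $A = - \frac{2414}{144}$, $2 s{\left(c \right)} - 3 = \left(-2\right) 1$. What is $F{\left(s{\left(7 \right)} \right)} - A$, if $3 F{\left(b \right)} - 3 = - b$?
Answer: $\frac{1267}{72} \approx 17.597$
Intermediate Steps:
$s{\left(c \right)} = \frac{1}{2}$ ($s{\left(c \right)} = \frac{3}{2} + \frac{\left(-2\right) 1}{2} = \frac{3}{2} + \frac{1}{2} \left(-2\right) = \frac{3}{2} - 1 = \frac{1}{2}$)
$A = - \frac{1207}{72}$ ($A = \left(-2414\right) \frac{1}{144} = - \frac{1207}{72} \approx -16.764$)
$F{\left(b \right)} = 1 - \frac{b}{3}$ ($F{\left(b \right)} = 1 + \frac{\left(-1\right) b}{3} = 1 - \frac{b}{3}$)
$F{\left(s{\left(7 \right)} \right)} - A = \left(1 - \frac{1}{6}\right) - - \frac{1207}{72} = \left(1 - \frac{1}{6}\right) + \frac{1207}{72} = \frac{5}{6} + \frac{1207}{72} = \frac{1267}{72}$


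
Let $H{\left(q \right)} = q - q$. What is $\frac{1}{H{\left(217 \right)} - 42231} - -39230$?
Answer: $\frac{1656722129}{42231} \approx 39230.0$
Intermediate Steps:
$H{\left(q \right)} = 0$
$\frac{1}{H{\left(217 \right)} - 42231} - -39230 = \frac{1}{0 - 42231} - -39230 = \frac{1}{-42231} + 39230 = - \frac{1}{42231} + 39230 = \frac{1656722129}{42231}$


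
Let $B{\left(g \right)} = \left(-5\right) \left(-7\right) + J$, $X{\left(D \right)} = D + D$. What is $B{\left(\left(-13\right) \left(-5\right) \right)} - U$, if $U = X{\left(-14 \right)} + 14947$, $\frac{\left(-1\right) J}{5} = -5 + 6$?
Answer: $-14889$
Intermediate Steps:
$X{\left(D \right)} = 2 D$
$J = -5$ ($J = - 5 \left(-5 + 6\right) = \left(-5\right) 1 = -5$)
$U = 14919$ ($U = 2 \left(-14\right) + 14947 = -28 + 14947 = 14919$)
$B{\left(g \right)} = 30$ ($B{\left(g \right)} = \left(-5\right) \left(-7\right) - 5 = 35 - 5 = 30$)
$B{\left(\left(-13\right) \left(-5\right) \right)} - U = 30 - 14919 = -14889$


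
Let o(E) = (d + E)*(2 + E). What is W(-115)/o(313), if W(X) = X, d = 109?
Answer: -23/26586 ≈ -0.00086512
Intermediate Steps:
o(E) = (2 + E)*(109 + E) (o(E) = (109 + E)*(2 + E) = (2 + E)*(109 + E))
W(-115)/o(313) = -115/(218 + 313² + 111*313) = -115/(218 + 97969 + 34743) = -115/132930 = -115*1/132930 = -23/26586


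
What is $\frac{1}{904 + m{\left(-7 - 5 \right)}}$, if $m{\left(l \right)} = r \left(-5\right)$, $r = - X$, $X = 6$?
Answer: $\frac{1}{934} \approx 0.0010707$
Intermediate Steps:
$r = -6$ ($r = \left(-1\right) 6 = -6$)
$m{\left(l \right)} = 30$ ($m{\left(l \right)} = \left(-6\right) \left(-5\right) = 30$)
$\frac{1}{904 + m{\left(-7 - 5 \right)}} = \frac{1}{904 + 30} = \frac{1}{934}$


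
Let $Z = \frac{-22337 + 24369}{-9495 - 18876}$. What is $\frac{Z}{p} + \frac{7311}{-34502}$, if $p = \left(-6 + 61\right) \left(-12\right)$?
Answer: $- \frac{34206835849}{161511279930} \approx -0.21179$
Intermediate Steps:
$Z = - \frac{2032}{28371}$ ($Z = \frac{2032}{-28371} = 2032 \left(- \frac{1}{28371}\right) = - \frac{2032}{28371} \approx -0.071622$)
$p = -660$ ($p = 55 \left(-12\right) = -660$)
$\frac{Z}{p} + \frac{7311}{-34502} = - \frac{2032}{28371 \left(-660\right)} + \frac{7311}{-34502} = \left(- \frac{2032}{28371}\right) \left(- \frac{1}{660}\right) + 7311 \left(- \frac{1}{34502}\right) = \frac{508}{4681215} - \frac{7311}{34502} = - \frac{34206835849}{161511279930}$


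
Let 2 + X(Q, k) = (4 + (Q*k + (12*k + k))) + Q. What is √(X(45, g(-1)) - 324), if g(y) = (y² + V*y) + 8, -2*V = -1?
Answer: 6*√6 ≈ 14.697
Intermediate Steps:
V = ½ (V = -½*(-1) = ½ ≈ 0.50000)
g(y) = 8 + y² + y/2 (g(y) = (y² + y/2) + 8 = 8 + y² + y/2)
X(Q, k) = 2 + Q + 13*k + Q*k (X(Q, k) = -2 + ((4 + (Q*k + (12*k + k))) + Q) = -2 + ((4 + (Q*k + 13*k)) + Q) = -2 + ((4 + (13*k + Q*k)) + Q) = -2 + ((4 + 13*k + Q*k) + Q) = -2 + (4 + Q + 13*k + Q*k) = 2 + Q + 13*k + Q*k)
√(X(45, g(-1)) - 324) = √((2 + 45 + 13*(8 + (-1)² + (½)*(-1)) + 45*(8 + (-1)² + (½)*(-1))) - 324) = √((2 + 45 + 13*(8 + 1 - ½) + 45*(8 + 1 - ½)) - 324) = √((2 + 45 + 13*(17/2) + 45*(17/2)) - 324) = √((2 + 45 + 221/2 + 765/2) - 324) = √(540 - 324) = √216 = 6*√6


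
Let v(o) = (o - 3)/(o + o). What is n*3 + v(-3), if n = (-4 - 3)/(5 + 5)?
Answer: -11/10 ≈ -1.1000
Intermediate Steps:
v(o) = (-3 + o)/(2*o) (v(o) = (-3 + o)/((2*o)) = (-3 + o)*(1/(2*o)) = (-3 + o)/(2*o))
n = -7/10 ≈ -0.70000
n*3 + v(-3) = -7/10*3 + (1/2)*(-3 - 3)/(-3) = -21/10 + (1/2)*(-1/3)*(-6) = -21/10 + 1 = -11/10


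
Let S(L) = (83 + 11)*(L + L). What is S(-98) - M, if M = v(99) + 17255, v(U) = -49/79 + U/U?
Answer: -2818671/79 ≈ -35679.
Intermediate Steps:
v(U) = 30/79 (v(U) = -49*1/79 + 1 = -49/79 + 1 = 30/79)
S(L) = 188*L (S(L) = 94*(2*L) = 188*L)
M = 1363175/79 (M = 30/79 + 17255 = 1363175/79 ≈ 17255.)
S(-98) - M = 188*(-98) - 1*1363175/79 = -18424 - 1363175/79 = -2818671/79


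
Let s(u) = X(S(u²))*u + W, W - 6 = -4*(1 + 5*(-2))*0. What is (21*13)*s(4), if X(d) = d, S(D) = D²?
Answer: 281190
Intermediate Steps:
W = 6 (W = 6 - 4*(1 + 5*(-2))*0 = 6 - 4*(1 - 10)*0 = 6 - 4*(-9)*0 = 6 + 36*0 = 6 + 0 = 6)
s(u) = 6 + u⁵ (s(u) = (u²)²*u + 6 = u⁴*u + 6 = u⁵ + 6 = 6 + u⁵)
(21*13)*s(4) = (21*13)*(6 + 4⁵) = 273*(6 + 1024) = 273*1030 = 281190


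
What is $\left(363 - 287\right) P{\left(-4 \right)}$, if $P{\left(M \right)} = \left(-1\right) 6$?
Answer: $-456$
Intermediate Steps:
$P{\left(M \right)} = -6$
$\left(363 - 287\right) P{\left(-4 \right)} = \left(363 - 287\right) \left(-6\right) = 76 \left(-6\right) = -456$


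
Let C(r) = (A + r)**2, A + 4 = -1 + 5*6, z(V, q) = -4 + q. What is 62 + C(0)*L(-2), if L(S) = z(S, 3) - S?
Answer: 687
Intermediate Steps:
A = 25 (A = -4 + (-1 + 5*6) = -4 + (-1 + 30) = -4 + 29 = 25)
L(S) = -1 - S (L(S) = (-4 + 3) - S = -1 - S)
C(r) = (25 + r)**2
62 + C(0)*L(-2) = 62 + (25 + 0)**2*(-1 - 1*(-2)) = 62 + 25**2*(-1 + 2) = 62 + 625*1 = 62 + 625 = 687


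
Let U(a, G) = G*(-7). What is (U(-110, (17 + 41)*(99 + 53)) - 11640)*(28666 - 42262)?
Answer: 997293792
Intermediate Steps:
U(a, G) = -7*G
(U(-110, (17 + 41)*(99 + 53)) - 11640)*(28666 - 42262) = (-7*(17 + 41)*(99 + 53) - 11640)*(28666 - 42262) = (-406*152 - 11640)*(-13596) = (-7*8816 - 11640)*(-13596) = (-61712 - 11640)*(-13596) = -73352*(-13596) = 997293792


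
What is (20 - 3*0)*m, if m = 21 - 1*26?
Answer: -100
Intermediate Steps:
m = -5 (m = 21 - 26 = -5)
(20 - 3*0)*m = (20 - 3*0)*(-5) = (20 + 0)*(-5) = 20*(-5) = -100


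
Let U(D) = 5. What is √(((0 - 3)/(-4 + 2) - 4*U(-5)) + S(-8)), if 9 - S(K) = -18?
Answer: √34/2 ≈ 2.9155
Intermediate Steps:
S(K) = 27 (S(K) = 9 - 1*(-18) = 9 + 18 = 27)
√(((0 - 3)/(-4 + 2) - 4*U(-5)) + S(-8)) = √(((0 - 3)/(-4 + 2) - 4*5) + 27) = √((-3/(-2) - 20) + 27) = √((-3*(-½) - 20) + 27) = √((3/2 - 20) + 27) = √(-37/2 + 27) = √(17/2) = √34/2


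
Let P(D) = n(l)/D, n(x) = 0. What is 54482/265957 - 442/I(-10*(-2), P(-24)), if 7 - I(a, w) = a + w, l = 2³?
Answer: 9097020/265957 ≈ 34.205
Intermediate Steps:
l = 8
P(D) = 0 (P(D) = 0/D = 0)
I(a, w) = 7 - a - w (I(a, w) = 7 - (a + w) = 7 + (-a - w) = 7 - a - w)
54482/265957 - 442/I(-10*(-2), P(-24)) = 54482/265957 - 442/(7 - (-10)*(-2) - 1*0) = 54482*(1/265957) - 442/(7 - 1*20 + 0) = 54482/265957 - 442/(7 - 20 + 0) = 54482/265957 - 442/(-13) = 54482/265957 - 442*(-1/13) = 54482/265957 + 34 = 9097020/265957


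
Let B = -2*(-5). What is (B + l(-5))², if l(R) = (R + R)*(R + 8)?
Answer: 400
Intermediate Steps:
l(R) = 2*R*(8 + R) (l(R) = (2*R)*(8 + R) = 2*R*(8 + R))
B = 10
(B + l(-5))² = (10 + 2*(-5)*(8 - 5))² = (10 + 2*(-5)*3)² = (10 - 30)² = (-20)² = 400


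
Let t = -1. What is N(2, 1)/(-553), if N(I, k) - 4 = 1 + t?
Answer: -4/553 ≈ -0.0072333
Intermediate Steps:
N(I, k) = 4 (N(I, k) = 4 + (1 - 1) = 4 + 0 = 4)
N(2, 1)/(-553) = 4/(-553) = 4*(-1/553) = -4/553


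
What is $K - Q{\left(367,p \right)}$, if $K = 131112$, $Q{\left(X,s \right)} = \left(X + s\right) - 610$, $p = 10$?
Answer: $131345$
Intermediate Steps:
$Q{\left(X,s \right)} = -610 + X + s$
$K - Q{\left(367,p \right)} = 131112 - \left(-610 + 367 + 10\right) = 131112 - -233 = 131112 + 233 = 131345$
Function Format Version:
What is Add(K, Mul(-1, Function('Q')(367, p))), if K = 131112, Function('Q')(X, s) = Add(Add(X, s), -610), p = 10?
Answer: 131345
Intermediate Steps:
Function('Q')(X, s) = Add(-610, X, s)
Add(K, Mul(-1, Function('Q')(367, p))) = Add(131112, Mul(-1, Add(-610, 367, 10))) = Add(131112, Mul(-1, -233)) = Add(131112, 233) = 131345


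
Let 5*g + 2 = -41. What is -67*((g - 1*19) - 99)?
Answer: 42411/5 ≈ 8482.2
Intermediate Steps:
g = -43/5 (g = -2/5 + (1/5)*(-41) = -2/5 - 41/5 = -43/5 ≈ -8.6000)
-67*((g - 1*19) - 99) = -67*((-43/5 - 1*19) - 99) = -67*((-43/5 - 19) - 99) = -67*(-138/5 - 99) = -67*(-633/5) = 42411/5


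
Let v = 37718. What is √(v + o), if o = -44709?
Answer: I*√6991 ≈ 83.612*I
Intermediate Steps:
√(v + o) = √(37718 - 44709) = √(-6991) = I*√6991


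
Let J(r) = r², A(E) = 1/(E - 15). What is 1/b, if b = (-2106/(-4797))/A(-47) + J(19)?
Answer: 41/13685 ≈ 0.0029960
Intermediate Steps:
A(E) = 1/(-15 + E)
b = 13685/41 (b = (-2106/(-4797))/(1/(-15 - 47)) + 19² = (-2106*(-1/4797))/(1/(-62)) + 361 = 18/(41*(-1/62)) + 361 = (18/41)*(-62) + 361 = -1116/41 + 361 = 13685/41 ≈ 333.78)
1/b = 1/(13685/41) = 41/13685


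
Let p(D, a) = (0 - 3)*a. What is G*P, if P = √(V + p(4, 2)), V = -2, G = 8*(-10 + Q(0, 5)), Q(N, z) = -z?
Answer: -240*I*√2 ≈ -339.41*I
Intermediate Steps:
p(D, a) = -3*a
G = -120 (G = 8*(-10 - 1*5) = 8*(-10 - 5) = 8*(-15) = -120)
P = 2*I*√2 (P = √(-2 - 3*2) = √(-2 - 6) = √(-8) = 2*I*√2 ≈ 2.8284*I)
G*P = -240*I*√2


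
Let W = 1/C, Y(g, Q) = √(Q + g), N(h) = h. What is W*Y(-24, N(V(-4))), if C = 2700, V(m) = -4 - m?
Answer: I*√6/1350 ≈ 0.0018144*I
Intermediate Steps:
W = 1/2700 ≈ 0.00037037
W*Y(-24, N(V(-4))) = √((-4 - 1*(-4)) - 24)/2700 = √((-4 + 4) - 24)/2700 = √(0 - 24)/2700 = √(-24)/2700 = (2*I*√6)/2700 = I*√6/1350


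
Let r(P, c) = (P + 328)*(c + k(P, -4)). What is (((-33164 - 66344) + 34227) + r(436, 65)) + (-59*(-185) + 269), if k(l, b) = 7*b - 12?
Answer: -34997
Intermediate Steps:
k(l, b) = -12 + 7*b
r(P, c) = (-40 + c)*(328 + P) (r(P, c) = (P + 328)*(c + (-12 + 7*(-4))) = (328 + P)*(c + (-12 - 28)) = (328 + P)*(c - 40) = (328 + P)*(-40 + c) = (-40 + c)*(328 + P))
(((-33164 - 66344) + 34227) + r(436, 65)) + (-59*(-185) + 269) = (((-33164 - 66344) + 34227) + (-13120 - 40*436 + 328*65 + 436*65)) + (-59*(-185) + 269) = ((-99508 + 34227) + (-13120 - 17440 + 21320 + 28340)) + (10915 + 269) = (-65281 + 19100) + 11184 = -46181 + 11184 = -34997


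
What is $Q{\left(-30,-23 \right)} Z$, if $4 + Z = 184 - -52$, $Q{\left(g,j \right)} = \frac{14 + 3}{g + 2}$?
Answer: $- \frac{986}{7} \approx -140.86$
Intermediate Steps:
$Q{\left(g,j \right)} = \frac{17}{2 + g}$
$Z = 232$ ($Z = -4 + \left(184 - -52\right) = -4 + \left(184 + 52\right) = -4 + 236 = 232$)
$Q{\left(-30,-23 \right)} Z = \frac{17}{2 - 30} \cdot 232 = \frac{17}{-28} \cdot 232 = 17 \left(- \frac{1}{28}\right) 232 = \left(- \frac{17}{28}\right) 232 = - \frac{986}{7}$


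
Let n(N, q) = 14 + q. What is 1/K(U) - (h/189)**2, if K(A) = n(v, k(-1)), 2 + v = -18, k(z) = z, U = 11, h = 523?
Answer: -3520156/464373 ≈ -7.5805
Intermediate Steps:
v = -20 (v = -2 - 18 = -20)
K(A) = 13 (K(A) = 14 - 1 = 13)
1/K(U) - (h/189)**2 = 1/13 - (523/189)**2 = 1/13 - 1*273529/35721 = 1/13 - 273529/35721 = -3520156/464373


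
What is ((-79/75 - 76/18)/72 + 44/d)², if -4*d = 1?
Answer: 8136111597769/262440000 ≈ 31002.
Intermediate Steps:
d = -¼ (d = -¼*1 = -¼ ≈ -0.25000)
((-79/75 - 76/18)/72 + 44/d)² = ((-79/75 - 76/18)/72 + 44/(-¼))² = ((-79*1/75 - 76*1/18)*(1/72) + 44*(-4))² = ((-79/75 - 38/9)*(1/72) - 176)² = (-1187/225*1/72 - 176)² = (-1187/16200 - 176)² = (-2852387/16200)² = 8136111597769/262440000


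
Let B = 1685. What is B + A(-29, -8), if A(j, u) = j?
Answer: 1656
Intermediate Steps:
B + A(-29, -8) = 1685 - 29 = 1656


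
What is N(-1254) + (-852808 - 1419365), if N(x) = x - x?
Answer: -2272173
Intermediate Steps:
N(x) = 0
N(-1254) + (-852808 - 1419365) = 0 + (-852808 - 1419365) = 0 - 2272173 = -2272173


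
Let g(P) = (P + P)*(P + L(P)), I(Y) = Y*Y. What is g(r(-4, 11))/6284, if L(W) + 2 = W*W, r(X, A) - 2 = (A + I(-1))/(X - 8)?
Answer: 0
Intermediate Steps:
I(Y) = Y²
r(X, A) = 2 + (1 + A)/(-8 + X) (r(X, A) = 2 + (A + (-1)²)/(X - 8) = 2 + (A + 1)/(-8 + X) = 2 + (1 + A)/(-8 + X))
L(W) = -2 + W² (L(W) = -2 + W*W = -2 + W²)
g(P) = 2*P*(-2 + P + P²) (g(P) = (P + P)*(P + (-2 + P²)) = (2*P)*(-2 + P + P²) = 2*P*(-2 + P + P²))
g(r(-4, 11))/6284 = (2*((-15 + 11 + 2*(-4))/(-8 - 4))*(-2 + (-15 + 11 + 2*(-4))/(-8 - 4) + ((-15 + 11 + 2*(-4))/(-8 - 4))²))/6284 = (2*((-15 + 11 - 8)/(-12))*(-2 + (-15 + 11 - 8)/(-12) + ((-15 + 11 - 8)/(-12))²))*(1/6284) = (2*(-1/12*(-12))*(-2 - 1/12*(-12) + (-1/12*(-12))²))*(1/6284) = (2*1*(-2 + 1 + 1²))*(1/6284) = (2*1*(-2 + 1 + 1))*(1/6284) = (2*1*0)*(1/6284) = 0*(1/6284) = 0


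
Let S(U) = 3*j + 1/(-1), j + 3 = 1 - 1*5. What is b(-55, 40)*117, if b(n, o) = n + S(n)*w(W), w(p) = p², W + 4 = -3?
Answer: -132561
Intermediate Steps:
W = -7 (W = -4 - 3 = -7)
j = -7 (j = -3 + (1 - 1*5) = -3 + (1 - 5) = -3 - 4 = -7)
S(U) = -22 (S(U) = 3*(-7) + 1/(-1) = -21 - 1 = -22)
b(n, o) = -1078 + n (b(n, o) = n - 22*(-7)² = n - 22*49 = n - 1078 = -1078 + n)
b(-55, 40)*117 = (-1078 - 55)*117 = -1133*117 = -132561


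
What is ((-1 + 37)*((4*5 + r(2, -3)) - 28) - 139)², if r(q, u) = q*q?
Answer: 80089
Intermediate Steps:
r(q, u) = q²
((-1 + 37)*((4*5 + r(2, -3)) - 28) - 139)² = ((-1 + 37)*((4*5 + 2²) - 28) - 139)² = (36*((20 + 4) - 28) - 139)² = (36*(24 - 28) - 139)² = (36*(-4) - 139)² = (-144 - 139)² = (-283)² = 80089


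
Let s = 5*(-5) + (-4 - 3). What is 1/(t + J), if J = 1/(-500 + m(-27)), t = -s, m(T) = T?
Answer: 527/16863 ≈ 0.031252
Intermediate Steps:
s = -32 (s = -25 - 7 = -32)
t = 32 (t = -1*(-32) = 32)
J = -1/527 (J = 1/(-500 - 27) = 1/(-527) = -1/527 ≈ -0.0018975)
1/(t + J) = 1/(32 - 1/527) = 1/(16863/527) = 527/16863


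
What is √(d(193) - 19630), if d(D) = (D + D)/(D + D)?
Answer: 3*I*√2181 ≈ 140.1*I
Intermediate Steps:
d(D) = 1 (d(D) = (2*D)/((2*D)) = (2*D)*(1/(2*D)) = 1)
√(d(193) - 19630) = √(1 - 19630) = √(-19629) = 3*I*√2181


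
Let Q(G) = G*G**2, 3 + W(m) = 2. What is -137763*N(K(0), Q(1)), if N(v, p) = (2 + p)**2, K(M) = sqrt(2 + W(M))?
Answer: -1239867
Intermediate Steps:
W(m) = -1 (W(m) = -3 + 2 = -1)
K(M) = 1 (K(M) = sqrt(2 - 1) = sqrt(1) = 1)
Q(G) = G**3
-137763*N(K(0), Q(1)) = -137763*(2 + 1**3)**2 = -137763*(2 + 1)**2 = -137763*3**2 = -137763*9 = -1239867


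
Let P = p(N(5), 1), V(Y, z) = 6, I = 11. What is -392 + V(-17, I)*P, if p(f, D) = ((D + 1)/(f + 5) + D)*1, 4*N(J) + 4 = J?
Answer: -2686/7 ≈ -383.71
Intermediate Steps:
N(J) = -1 + J/4
p(f, D) = D + (1 + D)/(5 + f) (p(f, D) = ((1 + D)/(5 + f) + D)*1 = (D + (1 + D)/(5 + f))*1 = D + (1 + D)/(5 + f))
P = 29/21 (P = (1 + 6*1 + 1*(-1 + (¼)*5))/(5 + (-1 + (¼)*5)) = (1 + 6 + 1*(-1 + 5/4))/(5 + (-1 + 5/4)) = (1 + 6 + 1*(¼))/(5 + ¼) = (1 + 6 + ¼)/(21/4) = (4/21)*(29/4) = 29/21 ≈ 1.3810)
-392 + V(-17, I)*P = -392 + 6*(29/21) = -392 + 58/7 = -2686/7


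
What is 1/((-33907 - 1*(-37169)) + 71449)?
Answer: 1/74711 ≈ 1.3385e-5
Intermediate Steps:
1/((-33907 - 1*(-37169)) + 71449) = 1/((-33907 + 37169) + 71449) = 1/(3262 + 71449) = 1/74711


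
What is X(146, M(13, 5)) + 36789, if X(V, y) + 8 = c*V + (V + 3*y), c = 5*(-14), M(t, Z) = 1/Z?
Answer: 133538/5 ≈ 26708.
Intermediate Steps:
c = -70
X(V, y) = -8 - 69*V + 3*y (X(V, y) = -8 + (-70*V + (V + 3*y)) = -8 + (-69*V + 3*y) = -8 - 69*V + 3*y)
X(146, M(13, 5)) + 36789 = (-8 - 69*146 + 3/5) + 36789 = (-8 - 10074 + 3*(⅕)) + 36789 = (-8 - 10074 + ⅗) + 36789 = -50407/5 + 36789 = 133538/5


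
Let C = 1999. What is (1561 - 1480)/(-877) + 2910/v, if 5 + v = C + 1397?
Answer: 2277399/2973907 ≈ 0.76579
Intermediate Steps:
v = 3391 (v = -5 + (1999 + 1397) = -5 + 3396 = 3391)
(1561 - 1480)/(-877) + 2910/v = (1561 - 1480)/(-877) + 2910/3391 = 81*(-1/877) + 2910*(1/3391) = -81/877 + 2910/3391 = 2277399/2973907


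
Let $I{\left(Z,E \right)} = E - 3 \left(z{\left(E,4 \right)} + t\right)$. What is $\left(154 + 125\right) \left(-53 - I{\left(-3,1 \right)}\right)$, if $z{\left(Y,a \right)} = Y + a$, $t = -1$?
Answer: $-11718$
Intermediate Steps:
$I{\left(Z,E \right)} = -9 - 2 E$ ($I{\left(Z,E \right)} = E - 3 \left(\left(E + 4\right) - 1\right) = E - 3 \left(\left(4 + E\right) - 1\right) = E - 3 \left(3 + E\right) = E - \left(9 + 3 E\right) = -9 - 2 E$)
$\left(154 + 125\right) \left(-53 - I{\left(-3,1 \right)}\right) = \left(154 + 125\right) \left(-53 - \left(-9 - 2\right)\right) = 279 \left(-53 - \left(-9 - 2\right)\right) = 279 \left(-53 - -11\right) = 279 \left(-53 + 11\right) = 279 \left(-42\right) = -11718$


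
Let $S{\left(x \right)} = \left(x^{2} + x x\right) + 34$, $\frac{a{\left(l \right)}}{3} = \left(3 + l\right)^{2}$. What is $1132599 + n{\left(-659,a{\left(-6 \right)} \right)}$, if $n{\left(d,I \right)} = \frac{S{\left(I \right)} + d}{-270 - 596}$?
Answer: $\frac{980829901}{866} \approx 1.1326 \cdot 10^{6}$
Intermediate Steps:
$a{\left(l \right)} = 3 \left(3 + l\right)^{2}$
$S{\left(x \right)} = 34 + 2 x^{2}$ ($S{\left(x \right)} = \left(x^{2} + x^{2}\right) + 34 = 2 x^{2} + 34 = 34 + 2 x^{2}$)
$n{\left(d,I \right)} = - \frac{17}{433} - \frac{I^{2}}{433} - \frac{d}{866}$ ($n{\left(d,I \right)} = \frac{\left(34 + 2 I^{2}\right) + d}{-270 - 596} = \frac{34 + d + 2 I^{2}}{-866} = \left(34 + d + 2 I^{2}\right) \left(- \frac{1}{866}\right) = - \frac{17}{433} - \frac{I^{2}}{433} - \frac{d}{866}$)
$1132599 + n{\left(-659,a{\left(-6 \right)} \right)} = 1132599 - \left(- \frac{625}{866} + \frac{9 \left(3 - 6\right)^{4}}{433}\right) = 1132599 - \left(- \frac{625}{866} + \frac{729}{433}\right) = 1132599 - \frac{833}{866} = \frac{980829901}{866}$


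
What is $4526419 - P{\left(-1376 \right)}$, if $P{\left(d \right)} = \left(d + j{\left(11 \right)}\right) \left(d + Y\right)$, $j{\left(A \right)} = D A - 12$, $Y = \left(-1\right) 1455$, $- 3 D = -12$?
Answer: $721555$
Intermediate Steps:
$D = 4$ ($D = \left(- \frac{1}{3}\right) \left(-12\right) = 4$)
$Y = -1455$
$j{\left(A \right)} = -12 + 4 A$ ($j{\left(A \right)} = 4 A - 12 = -12 + 4 A$)
$P{\left(d \right)} = \left(-1455 + d\right) \left(32 + d\right)$ ($P{\left(d \right)} = \left(d + \left(-12 + 4 \cdot 11\right)\right) \left(d - 1455\right) = \left(d + \left(-12 + 44\right)\right) \left(-1455 + d\right) = \left(d + 32\right) \left(-1455 + d\right) = \left(32 + d\right) \left(-1455 + d\right) = \left(-1455 + d\right) \left(32 + d\right)$)
$4526419 - P{\left(-1376 \right)} = 4526419 - \left(-46560 + \left(-1376\right)^{2} - -1958048\right) = 4526419 - \left(-46560 + 1893376 + 1958048\right) = 4526419 - 3804864 = 721555$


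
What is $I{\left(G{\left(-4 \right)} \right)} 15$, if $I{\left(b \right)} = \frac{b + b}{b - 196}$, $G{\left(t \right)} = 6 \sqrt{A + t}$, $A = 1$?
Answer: $\frac{90 \sqrt{3}}{3 \sqrt{3} + 98 i} \approx 0.084103 - 1.5862 i$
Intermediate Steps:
$G{\left(t \right)} = 6 \sqrt{1 + t}$
$I{\left(b \right)} = \frac{2 b}{-196 + b}$
$I{\left(G{\left(-4 \right)} \right)} 15 = \frac{2 \cdot 6 \sqrt{1 - 4}}{-196 + 6 \sqrt{1 - 4}} \cdot 15 = \frac{2 \cdot 6 \sqrt{-3}}{-196 + 6 \sqrt{-3}} \cdot 15 = \frac{2 \cdot 6 i \sqrt{3}}{-196 + 6 i \sqrt{3}} \cdot 15 = \frac{12 i \sqrt{3}}{-196 + 6 i \sqrt{3}} \cdot 15 = \frac{180 i \sqrt{3}}{-196 + 6 i \sqrt{3}}$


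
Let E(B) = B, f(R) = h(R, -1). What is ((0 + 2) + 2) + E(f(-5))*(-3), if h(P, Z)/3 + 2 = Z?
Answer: 31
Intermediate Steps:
h(P, Z) = -6 + 3*Z
f(R) = -9 (f(R) = -6 + 3*(-1) = -6 - 3 = -9)
((0 + 2) + 2) + E(f(-5))*(-3) = ((0 + 2) + 2) - 9*(-3) = (2 + 2) + 27 = 4 + 27 = 31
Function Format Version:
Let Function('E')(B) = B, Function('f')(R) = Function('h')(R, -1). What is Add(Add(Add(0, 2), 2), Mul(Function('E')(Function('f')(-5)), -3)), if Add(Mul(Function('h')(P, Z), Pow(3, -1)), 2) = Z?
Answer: 31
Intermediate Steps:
Function('h')(P, Z) = Add(-6, Mul(3, Z))
Function('f')(R) = -9 (Function('f')(R) = Add(-6, Mul(3, -1)) = Add(-6, -3) = -9)
Add(Add(Add(0, 2), 2), Mul(Function('E')(Function('f')(-5)), -3)) = Add(Add(Add(0, 2), 2), Mul(-9, -3)) = Add(Add(2, 2), 27) = Add(4, 27) = 31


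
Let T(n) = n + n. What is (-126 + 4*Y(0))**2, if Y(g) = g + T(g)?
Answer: 15876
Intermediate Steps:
T(n) = 2*n
Y(g) = 3*g (Y(g) = g + 2*g = 3*g)
(-126 + 4*Y(0))**2 = (-126 + 4*(3*0))**2 = (-126 + 4*0)**2 = (-126 + 0)**2 = (-126)**2 = 15876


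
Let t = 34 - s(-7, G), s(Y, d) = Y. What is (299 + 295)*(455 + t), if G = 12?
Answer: 294624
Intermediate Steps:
t = 41 (t = 34 - 1*(-7) = 34 + 7 = 41)
(299 + 295)*(455 + t) = (299 + 295)*(455 + 41) = 594*496 = 294624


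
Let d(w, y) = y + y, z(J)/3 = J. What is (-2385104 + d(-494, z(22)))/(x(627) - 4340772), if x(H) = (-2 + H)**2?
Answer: 2384972/3950147 ≈ 0.60377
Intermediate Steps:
z(J) = 3*J
d(w, y) = 2*y
(-2385104 + d(-494, z(22)))/(x(627) - 4340772) = (-2385104 + 2*(3*22))/((-2 + 627)**2 - 4340772) = (-2385104 + 2*66)/(625**2 - 4340772) = (-2385104 + 132)/(390625 - 4340772) = -2384972/(-3950147) = -2384972*(-1/3950147) = 2384972/3950147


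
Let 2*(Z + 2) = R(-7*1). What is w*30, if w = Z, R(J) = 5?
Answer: 15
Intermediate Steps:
Z = ½ (Z = -2 + (½)*5 = -2 + 5/2 = ½ ≈ 0.50000)
w = ½ ≈ 0.50000
w*30 = (½)*30 = 15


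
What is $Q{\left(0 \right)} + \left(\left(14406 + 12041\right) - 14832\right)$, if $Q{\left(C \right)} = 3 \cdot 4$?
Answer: $11627$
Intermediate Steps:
$Q{\left(C \right)} = 12$
$Q{\left(0 \right)} + \left(\left(14406 + 12041\right) - 14832\right) = 12 + \left(\left(14406 + 12041\right) - 14832\right) = 12 + \left(26447 - 14832\right) = 12 + 11615 = 11627$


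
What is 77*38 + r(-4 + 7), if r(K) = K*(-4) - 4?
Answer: 2910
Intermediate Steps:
r(K) = -4 - 4*K (r(K) = -4*K - 4 = -4 - 4*K)
77*38 + r(-4 + 7) = 77*38 + (-4 - 4*(-4 + 7)) = 2926 + (-4 - 4*3) = 2926 + (-4 - 12) = 2926 - 16 = 2910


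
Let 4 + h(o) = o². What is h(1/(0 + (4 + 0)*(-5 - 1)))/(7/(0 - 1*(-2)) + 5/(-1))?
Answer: 2303/864 ≈ 2.6655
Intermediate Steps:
h(o) = -4 + o²
h(1/(0 + (4 + 0)*(-5 - 1)))/(7/(0 - 1*(-2)) + 5/(-1)) = (-4 + (1/(0 + (4 + 0)*(-5 - 1)))²)/(7/(0 - 1*(-2)) + 5/(-1)) = (-4 + (1/(0 + 4*(-6)))²)/(7/(0 + 2) + 5*(-1)) = (-4 + (1/(0 - 24))²)/(7/2 - 5) = (-4 + (1/(-24))²)/(7*(½) - 5) = (-4 + (-1/24)²)/(7/2 - 5) = (-4 + 1/576)/(-3/2) = -⅔*(-2303/576) = 2303/864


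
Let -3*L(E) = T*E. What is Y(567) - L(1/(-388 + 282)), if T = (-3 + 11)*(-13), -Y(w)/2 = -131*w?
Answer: 23620138/159 ≈ 1.4855e+5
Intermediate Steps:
Y(w) = 262*w (Y(w) = -(-262)*w = 262*w)
T = -104 (T = 8*(-13) = -104)
L(E) = 104*E/3 (L(E) = -(-104)*E/3 = 104*E/3)
Y(567) - L(1/(-388 + 282)) = 262*567 - 104/(3*(-388 + 282)) = 148554 - 104/(3*(-106)) = 148554 - 104*(-1)/(3*106) = 148554 - 1*(-52/159) = 148554 + 52/159 = 23620138/159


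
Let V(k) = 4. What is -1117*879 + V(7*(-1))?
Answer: -981839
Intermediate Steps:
-1117*879 + V(7*(-1)) = -1117*879 + 4 = -981843 + 4 = -981839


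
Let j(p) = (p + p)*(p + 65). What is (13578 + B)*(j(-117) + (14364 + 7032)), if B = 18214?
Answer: 1067066688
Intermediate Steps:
j(p) = 2*p*(65 + p) (j(p) = (2*p)*(65 + p) = 2*p*(65 + p))
(13578 + B)*(j(-117) + (14364 + 7032)) = (13578 + 18214)*(2*(-117)*(65 - 117) + (14364 + 7032)) = 31792*(2*(-117)*(-52) + 21396) = 31792*(12168 + 21396) = 31792*33564 = 1067066688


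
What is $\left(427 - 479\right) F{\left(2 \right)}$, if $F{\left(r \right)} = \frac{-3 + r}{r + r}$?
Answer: $13$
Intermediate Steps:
$F{\left(r \right)} = \frac{-3 + r}{2 r}$
$\left(427 - 479\right) F{\left(2 \right)} = \left(427 - 479\right) \frac{-3 + 2}{2 \cdot 2} = - 52 \cdot \frac{1}{2} \cdot \frac{1}{2} \left(-1\right) = \left(-52\right) \left(- \frac{1}{4}\right) = 13$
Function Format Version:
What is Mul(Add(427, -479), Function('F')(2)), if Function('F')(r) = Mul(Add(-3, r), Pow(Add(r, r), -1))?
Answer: 13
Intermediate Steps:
Function('F')(r) = Mul(Rational(1, 2), Pow(r, -1), Add(-3, r)) (Function('F')(r) = Mul(Add(-3, r), Pow(Mul(2, r), -1)) = Mul(Add(-3, r), Mul(Rational(1, 2), Pow(r, -1))) = Mul(Rational(1, 2), Pow(r, -1), Add(-3, r)))
Mul(Add(427, -479), Function('F')(2)) = Mul(Add(427, -479), Mul(Rational(1, 2), Pow(2, -1), Add(-3, 2))) = Mul(-52, Mul(Rational(1, 2), Rational(1, 2), -1)) = Mul(-52, Rational(-1, 4)) = 13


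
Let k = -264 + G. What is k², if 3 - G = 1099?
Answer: 1849600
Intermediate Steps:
G = -1096 (G = 3 - 1*1099 = 3 - 1099 = -1096)
k = -1360 (k = -264 - 1096 = -1360)
k² = (-1360)² = 1849600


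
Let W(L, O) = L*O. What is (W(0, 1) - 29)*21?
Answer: -609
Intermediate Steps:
(W(0, 1) - 29)*21 = (0*1 - 29)*21 = (0 - 29)*21 = -29*21 = -609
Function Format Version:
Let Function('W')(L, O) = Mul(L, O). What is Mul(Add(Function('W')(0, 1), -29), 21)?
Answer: -609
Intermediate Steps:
Mul(Add(Function('W')(0, 1), -29), 21) = Mul(Add(Mul(0, 1), -29), 21) = Mul(Add(0, -29), 21) = Mul(-29, 21) = -609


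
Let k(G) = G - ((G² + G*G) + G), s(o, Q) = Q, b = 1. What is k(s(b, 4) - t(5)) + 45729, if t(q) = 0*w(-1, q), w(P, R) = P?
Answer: 45697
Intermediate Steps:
t(q) = 0 (t(q) = 0*(-1) = 0)
k(G) = -2*G² (k(G) = G - ((G² + G²) + G) = G - (2*G² + G) = G - (G + 2*G²) = G + (-G - 2*G²) = -2*G²)
k(s(b, 4) - t(5)) + 45729 = -2*(4 - 1*0)² + 45729 = -2*(4 + 0)² + 45729 = -2*4² + 45729 = -2*16 + 45729 = -32 + 45729 = 45697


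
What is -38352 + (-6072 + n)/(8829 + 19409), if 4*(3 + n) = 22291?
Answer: -618848159/16136 ≈ -38352.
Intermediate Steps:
n = 22279/4 (n = -3 + (¼)*22291 = -3 + 22291/4 = 22279/4 ≈ 5569.8)
-38352 + (-6072 + n)/(8829 + 19409) = -38352 + (-6072 + 22279/4)/(8829 + 19409) = -38352 - 2009/4/28238 = -38352 - 2009/4*1/28238 = -38352 - 287/16136 = -618848159/16136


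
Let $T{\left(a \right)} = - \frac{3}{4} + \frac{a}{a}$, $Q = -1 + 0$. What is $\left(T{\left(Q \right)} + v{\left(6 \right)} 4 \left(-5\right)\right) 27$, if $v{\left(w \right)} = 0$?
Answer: $\frac{27}{4} \approx 6.75$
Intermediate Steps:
$Q = -1$
$T{\left(a \right)} = \frac{1}{4}$ ($T{\left(a \right)} = \left(-3\right) \frac{1}{4} + 1 = - \frac{3}{4} + 1 = \frac{1}{4}$)
$\left(T{\left(Q \right)} + v{\left(6 \right)} 4 \left(-5\right)\right) 27 = \left(\frac{1}{4} + 0 \cdot 4 \left(-5\right)\right) 27 = \left(\frac{1}{4} + 0 \left(-5\right)\right) 27 = \left(\frac{1}{4} + 0\right) 27 = \frac{1}{4} \cdot 27 = \frac{27}{4}$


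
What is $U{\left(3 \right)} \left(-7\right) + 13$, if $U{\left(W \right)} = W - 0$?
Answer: $-8$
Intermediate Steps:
$U{\left(W \right)} = W$ ($U{\left(W \right)} = W + 0 = W$)
$U{\left(3 \right)} \left(-7\right) + 13 = 3 \left(-7\right) + 13 = -21 + 13 = -8$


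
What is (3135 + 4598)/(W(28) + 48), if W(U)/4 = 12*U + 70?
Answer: 37/8 ≈ 4.6250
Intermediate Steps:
W(U) = 280 + 48*U (W(U) = 4*(12*U + 70) = 4*(70 + 12*U) = 280 + 48*U)
(3135 + 4598)/(W(28) + 48) = (3135 + 4598)/((280 + 48*28) + 48) = 7733/((280 + 1344) + 48) = 7733/(1624 + 48) = 7733/1672 = 7733*(1/1672) = 37/8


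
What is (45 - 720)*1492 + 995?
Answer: -1006105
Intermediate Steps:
(45 - 720)*1492 + 995 = -675*1492 + 995 = -1007100 + 995 = -1006105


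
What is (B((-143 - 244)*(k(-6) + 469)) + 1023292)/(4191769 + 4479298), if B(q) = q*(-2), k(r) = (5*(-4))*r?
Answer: 1479178/8671067 ≈ 0.17059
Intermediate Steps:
k(r) = -20*r
B(q) = -2*q
(B((-143 - 244)*(k(-6) + 469)) + 1023292)/(4191769 + 4479298) = (-2*(-143 - 244)*(-20*(-6) + 469) + 1023292)/(4191769 + 4479298) = (-(-774)*(120 + 469) + 1023292)/8671067 = (-(-774)*589 + 1023292)*(1/8671067) = (-2*(-227943) + 1023292)*(1/8671067) = (455886 + 1023292)*(1/8671067) = 1479178*(1/8671067) = 1479178/8671067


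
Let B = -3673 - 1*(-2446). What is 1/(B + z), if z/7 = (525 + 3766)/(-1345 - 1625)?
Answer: -2970/3674227 ≈ -0.00080833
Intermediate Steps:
z = -30037/2970 (z = 7*((525 + 3766)/(-1345 - 1625)) = 7*(4291/(-2970)) = 7*(4291*(-1/2970)) = 7*(-4291/2970) = -30037/2970 ≈ -10.113)
B = -1227 (B = -3673 + 2446 = -1227)
1/(B + z) = 1/(-1227 - 30037/2970) = 1/(-3674227/2970) = -2970/3674227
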